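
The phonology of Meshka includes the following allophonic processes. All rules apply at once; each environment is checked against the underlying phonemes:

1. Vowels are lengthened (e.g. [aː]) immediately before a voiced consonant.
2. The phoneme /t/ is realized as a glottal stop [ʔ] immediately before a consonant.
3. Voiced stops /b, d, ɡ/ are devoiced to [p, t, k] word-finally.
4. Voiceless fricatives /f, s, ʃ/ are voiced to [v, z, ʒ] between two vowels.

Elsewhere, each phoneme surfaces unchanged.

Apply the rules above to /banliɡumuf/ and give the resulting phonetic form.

/b/ (word-initial) is in the target of rule 3 but the environment (word-finally) is not met → [b].
Rule 1 applies to /a/ (between /b/ and /n/: before a voiced consonant) → [aː].
/n/ (between /a/ and /l/) is unaffected → [n].
/l/ — not in any rule's target class → [l].
/i/ meets the environment for rule 1 (before a voiced consonant) → [iː].
/ɡ/ — between /i/ and /u/; rule 3 does not apply here → [ɡ].
/u/ (between /ɡ/ and /m/) occurs before a voiced consonant → [uː] by rule 1.
/m/ (between /u/ and /u/): no rule targets it → [m].
/u/ (between /m/ and /f/) fails the environment for rule 1, so it stays [u].
/f/ (word-final) fails the environment for rule 4, so it stays [f].

[baːnliːɡuːmuf]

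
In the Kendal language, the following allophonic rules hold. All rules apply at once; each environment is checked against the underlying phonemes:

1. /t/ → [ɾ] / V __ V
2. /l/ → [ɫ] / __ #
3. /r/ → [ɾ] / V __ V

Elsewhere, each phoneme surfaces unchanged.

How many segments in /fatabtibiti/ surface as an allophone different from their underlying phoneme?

2

Segments that undergo a rule: /t/ → [ɾ] (rule 1); /t/ → [ɾ] (rule 1).
All other segments surface unchanged.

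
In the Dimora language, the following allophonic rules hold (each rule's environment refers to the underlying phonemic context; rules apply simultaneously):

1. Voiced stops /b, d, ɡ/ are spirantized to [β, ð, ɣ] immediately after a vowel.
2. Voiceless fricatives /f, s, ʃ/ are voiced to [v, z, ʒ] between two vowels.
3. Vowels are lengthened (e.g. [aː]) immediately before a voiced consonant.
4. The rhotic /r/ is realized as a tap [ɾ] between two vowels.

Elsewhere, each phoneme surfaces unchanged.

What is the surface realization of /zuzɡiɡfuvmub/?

/z/ (word-initial): no rule targets it → [z].
/u/ (between /z/ and /z/) occurs before a voiced consonant → [uː] by rule 3.
/z/ — not in any rule's target class → [z].
/ɡ/ (between /z/ and /i/) is in the target of rule 1 but the environment (immediately after a vowel) is not met → [ɡ].
Rule 3 applies to /i/ (between /ɡ/ and /ɡ/: before a voiced consonant) → [iː].
/ɡ/ meets the environment for rule 1 (immediately after a vowel) → [ɣ].
/f/ — between /ɡ/ and /u/; rule 2 does not apply here → [f].
/u/ — between /f/ and /v/, before a voiced consonant — surfaces as [uː] (rule 3).
/v/ — not in any rule's target class → [v].
/m/ — not in any rule's target class → [m].
/u/ (between /m/ and /b/) occurs before a voiced consonant → [uː] by rule 3.
/b/ (word-final) occurs immediately after a vowel → [β] by rule 1.

[zuːzɡiːɣfuːvmuːβ]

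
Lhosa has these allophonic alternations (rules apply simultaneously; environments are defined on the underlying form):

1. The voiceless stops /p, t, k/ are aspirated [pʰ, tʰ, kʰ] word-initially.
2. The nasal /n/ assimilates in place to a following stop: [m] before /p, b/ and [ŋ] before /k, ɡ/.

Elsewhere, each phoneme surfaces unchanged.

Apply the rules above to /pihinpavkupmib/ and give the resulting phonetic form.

[pʰihimpavkupmib]

/p/ (word-initial) occurs word-initially → [pʰ] by rule 1.
/i/ (between /p/ and /h/) is unaffected → [i].
/h/ (between /i/ and /i/): no rule targets it → [h].
/i/ (between /h/ and /n/): no rule targets it → [i].
/n/ (between /i/ and /p/): before a labial or velar stop, so rule 2 applies → [m].
/p/ — between /n/ and /a/; rule 1 does not apply here → [p].
/a/ — not in any rule's target class → [a].
/v/ (between /a/ and /k/): no rule targets it → [v].
/k/ (between /v/ and /u/) is in the target of rule 1 but the environment (word-initially) is not met → [k].
/u/ (between /k/ and /p/): no rule targets it → [u].
/p/ (between /u/ and /m/): rule 1 targets it, but not word-initially → unchanged [p].
/m/ (between /p/ and /i/) is unaffected → [m].
/i/ (between /m/ and /b/): no rule targets it → [i].
/b/ stays [b].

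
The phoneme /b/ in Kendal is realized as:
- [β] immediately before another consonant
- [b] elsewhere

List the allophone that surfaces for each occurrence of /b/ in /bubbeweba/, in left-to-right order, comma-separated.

Occurrence 1 (position 1): no conditioning environment matches → elsewhere allophone [b].
Occurrence 2 (position 3): immediately before another consonant → [β].
Occurrence 3 (position 4): no conditioning environment matches → elsewhere allophone [b].
Occurrence 4 (position 8): no conditioning environment matches → elsewhere allophone [b].

[b], [β], [b], [b]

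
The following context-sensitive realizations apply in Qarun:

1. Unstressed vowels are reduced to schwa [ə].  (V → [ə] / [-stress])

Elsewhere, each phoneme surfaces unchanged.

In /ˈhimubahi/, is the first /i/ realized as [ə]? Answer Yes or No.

/i/ (between /h/ and /m/) is in the target of rule 1 but the environment (in an unstressed syllable) is not met → [i].
The actual realization is [i], not [ə].

No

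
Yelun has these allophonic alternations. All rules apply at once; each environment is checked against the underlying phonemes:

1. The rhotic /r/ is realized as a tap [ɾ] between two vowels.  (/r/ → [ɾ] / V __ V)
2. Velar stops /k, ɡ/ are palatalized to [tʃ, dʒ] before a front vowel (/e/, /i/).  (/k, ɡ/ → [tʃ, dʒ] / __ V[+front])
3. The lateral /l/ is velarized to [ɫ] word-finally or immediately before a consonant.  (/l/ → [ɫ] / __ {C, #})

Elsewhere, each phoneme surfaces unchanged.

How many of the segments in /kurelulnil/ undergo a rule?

3

Segments that undergo a rule: /r/ → [ɾ] (rule 1); /l/ → [ɫ] (rule 3); /l/ → [ɫ] (rule 3).
All other segments surface unchanged.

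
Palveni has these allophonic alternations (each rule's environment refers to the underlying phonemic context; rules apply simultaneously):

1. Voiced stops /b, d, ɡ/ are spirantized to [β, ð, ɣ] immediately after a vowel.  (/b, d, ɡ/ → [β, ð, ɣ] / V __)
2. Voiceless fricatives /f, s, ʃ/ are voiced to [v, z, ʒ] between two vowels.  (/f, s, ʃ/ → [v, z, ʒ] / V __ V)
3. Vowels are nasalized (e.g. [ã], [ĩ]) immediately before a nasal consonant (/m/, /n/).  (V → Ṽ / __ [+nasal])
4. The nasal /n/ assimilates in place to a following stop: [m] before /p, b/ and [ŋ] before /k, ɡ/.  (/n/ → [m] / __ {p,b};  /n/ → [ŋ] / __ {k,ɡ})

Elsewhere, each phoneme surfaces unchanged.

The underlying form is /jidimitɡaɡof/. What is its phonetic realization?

/i/ — between /j/ and /d/; rule 3 does not apply here → [i].
/d/ — between /i/ and /i/, immediately after a vowel — surfaces as [ð] (rule 1).
/i/ meets the environment for rule 3 (before a nasal consonant) → [ĩ].
/i/ (between /m/ and /t/): rule 3 targets it, but not before a nasal consonant → unchanged [i].
/ɡ/ (between /t/ and /a/) is in the target of rule 1 but the environment (immediately after a vowel) is not met → [ɡ].
/a/ (between /ɡ/ and /ɡ/): rule 3 targets it, but not before a nasal consonant → unchanged [a].
/ɡ/ — between /a/ and /o/, immediately after a vowel — surfaces as [ɣ] (rule 1).
/o/ (between /ɡ/ and /f/) is in the target of rule 3 but the environment (before a nasal consonant) is not met → [o].
/f/ (word-final): rule 2 targets it, but not between two vowels → unchanged [f].

[jiðĩmitɡaɣof]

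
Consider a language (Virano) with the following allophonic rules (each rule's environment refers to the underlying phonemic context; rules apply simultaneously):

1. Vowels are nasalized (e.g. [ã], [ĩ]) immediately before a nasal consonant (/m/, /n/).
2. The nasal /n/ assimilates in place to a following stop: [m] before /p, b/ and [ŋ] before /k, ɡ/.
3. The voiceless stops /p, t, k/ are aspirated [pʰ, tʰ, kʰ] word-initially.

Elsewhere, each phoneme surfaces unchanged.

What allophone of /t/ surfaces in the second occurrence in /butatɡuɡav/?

[t]

/t/ (between /a/ and /ɡ/): rule 3 targets it, but not word-initially → unchanged [t].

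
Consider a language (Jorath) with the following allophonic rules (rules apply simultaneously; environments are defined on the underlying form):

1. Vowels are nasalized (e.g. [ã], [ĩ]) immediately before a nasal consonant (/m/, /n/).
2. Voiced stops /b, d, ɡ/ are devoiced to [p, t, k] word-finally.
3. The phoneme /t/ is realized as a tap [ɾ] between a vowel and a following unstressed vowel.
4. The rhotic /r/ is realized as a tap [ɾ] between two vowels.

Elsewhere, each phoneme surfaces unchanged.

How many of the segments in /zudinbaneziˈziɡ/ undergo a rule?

Segments that undergo a rule: /i/ → [ĩ] (rule 1); /a/ → [ã] (rule 1); /ɡ/ → [k] (rule 2).
All other segments surface unchanged.

3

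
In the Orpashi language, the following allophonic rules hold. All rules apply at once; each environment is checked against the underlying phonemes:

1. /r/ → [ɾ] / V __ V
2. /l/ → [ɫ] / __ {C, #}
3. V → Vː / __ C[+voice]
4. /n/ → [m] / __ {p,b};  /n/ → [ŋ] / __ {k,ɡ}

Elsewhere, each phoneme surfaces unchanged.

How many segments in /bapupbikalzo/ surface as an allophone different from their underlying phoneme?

2

Segments that undergo a rule: /a/ → [aː] (rule 3); /l/ → [ɫ] (rule 2).
All other segments surface unchanged.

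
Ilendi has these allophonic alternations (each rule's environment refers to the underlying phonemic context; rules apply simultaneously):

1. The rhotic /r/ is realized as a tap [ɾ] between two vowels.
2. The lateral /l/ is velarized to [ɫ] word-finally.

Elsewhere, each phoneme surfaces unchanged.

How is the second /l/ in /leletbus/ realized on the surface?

/l/ (between /e/ and /e/) is in the target of rule 2 but the environment (word-finally) is not met → [l].

[l]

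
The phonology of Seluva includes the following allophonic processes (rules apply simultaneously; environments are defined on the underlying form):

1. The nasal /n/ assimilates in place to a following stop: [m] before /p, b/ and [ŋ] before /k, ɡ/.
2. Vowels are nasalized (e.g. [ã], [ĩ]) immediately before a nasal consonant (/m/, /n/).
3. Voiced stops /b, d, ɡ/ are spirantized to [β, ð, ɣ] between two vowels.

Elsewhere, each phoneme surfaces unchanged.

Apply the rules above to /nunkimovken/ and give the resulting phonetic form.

[nũŋkĩmovkẽn]

/n/ (word-initial): rule 1 targets it, but not before a labial or velar stop → unchanged [n].
Rule 2 applies to /u/ (between /n/ and /n/: before a nasal consonant) → [ũ].
Rule 1 applies to /n/ (between /u/ and /k/: before a labial or velar stop) → [ŋ].
/i/ (between /k/ and /m/) occurs before a nasal consonant → [ĩ] by rule 2.
/o/ — between /m/ and /v/; rule 2 does not apply here → [o].
/e/ (between /k/ and /n/) occurs before a nasal consonant → [ẽ] by rule 2.
/n/ (word-final) fails the environment for rule 1, so it stays [n].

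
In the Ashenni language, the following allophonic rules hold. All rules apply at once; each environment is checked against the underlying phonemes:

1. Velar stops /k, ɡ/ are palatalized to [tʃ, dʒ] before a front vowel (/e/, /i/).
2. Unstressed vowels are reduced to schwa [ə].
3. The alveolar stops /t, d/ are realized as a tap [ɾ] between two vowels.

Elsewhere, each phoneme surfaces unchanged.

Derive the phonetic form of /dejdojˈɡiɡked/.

[dəjdəjˈdʒiɡtʃəd]

/d/ (word-initial) fails the environment for rule 3, so it stays [d].
/e/ (between /d/ and /j/): in an unstressed syllable, so rule 2 applies → [ə].
/j/ (between /e/ and /d/): no rule targets it → [j].
/d/ (between /j/ and /o/): rule 3 targets it, but not between two vowels → unchanged [d].
/o/ (between /d/ and /j/) occurs in an unstressed syllable → [ə] by rule 2.
/j/ stays [j].
/ɡ/ — between /j/ and /i/, before a front vowel — surfaces as [dʒ] (rule 1).
/i/ (between /ɡ/ and /ɡ/) is in the target of rule 2 but the environment (in an unstressed syllable) is not met → [i].
/ɡ/ (between /i/ and /k/) fails the environment for rule 1, so it stays [ɡ].
/k/ meets the environment for rule 1 (before a front vowel) → [tʃ].
/e/ (between /k/ and /d/): in an unstressed syllable, so rule 2 applies → [ə].
/d/ (word-final): rule 3 targets it, but not between two vowels → unchanged [d].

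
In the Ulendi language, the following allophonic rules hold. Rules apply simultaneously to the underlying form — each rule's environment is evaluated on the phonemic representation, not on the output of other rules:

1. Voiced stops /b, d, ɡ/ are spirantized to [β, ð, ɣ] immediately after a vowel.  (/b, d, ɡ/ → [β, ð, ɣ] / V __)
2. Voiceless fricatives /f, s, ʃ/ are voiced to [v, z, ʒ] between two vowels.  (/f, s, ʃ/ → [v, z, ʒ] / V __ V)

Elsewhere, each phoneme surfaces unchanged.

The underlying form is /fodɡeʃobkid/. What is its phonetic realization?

/f/ (word-initial) fails the environment for rule 2, so it stays [f].
/o/ (between /f/ and /d/) is unaffected → [o].
Rule 1 applies to /d/ (between /o/ and /ɡ/: immediately after a vowel) → [ð].
/ɡ/ (between /d/ and /e/) is in the target of rule 1 but the environment (immediately after a vowel) is not met → [ɡ].
/e/ stays [e].
/ʃ/ — between /e/ and /o/, between two vowels — surfaces as [ʒ] (rule 2).
/o/ stays [o].
/b/ (between /o/ and /k/): immediately after a vowel, so rule 1 applies → [β].
/k/ — not in any rule's target class → [k].
/i/ stays [i].
/d/ (word-final) occurs immediately after a vowel → [ð] by rule 1.

[foðɡeʒoβkið]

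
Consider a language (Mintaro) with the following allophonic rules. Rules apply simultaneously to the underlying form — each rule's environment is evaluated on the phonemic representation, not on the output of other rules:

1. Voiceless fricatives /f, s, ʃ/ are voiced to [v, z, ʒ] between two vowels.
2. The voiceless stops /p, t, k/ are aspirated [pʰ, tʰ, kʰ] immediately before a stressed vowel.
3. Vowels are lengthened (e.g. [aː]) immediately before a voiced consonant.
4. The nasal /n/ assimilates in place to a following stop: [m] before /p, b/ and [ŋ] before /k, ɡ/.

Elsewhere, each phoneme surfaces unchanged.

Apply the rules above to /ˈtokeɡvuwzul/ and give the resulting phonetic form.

/t/ (word-initial): immediately before a stressed vowel, so rule 2 applies → [tʰ].
/o/ (between /t/ and /k/) fails the environment for rule 3, so it stays [o].
/k/ — between /o/ and /e/; rule 2 does not apply here → [k].
/e/ (between /k/ and /ɡ/) occurs before a voiced consonant → [eː] by rule 3.
/ɡ/ — not in any rule's target class → [ɡ].
/v/ (between /ɡ/ and /u/) is unaffected → [v].
/u/ — between /v/ and /w/, before a voiced consonant — surfaces as [uː] (rule 3).
/w/ — not in any rule's target class → [w].
/z/ (between /w/ and /u/) is unaffected → [z].
/u/ meets the environment for rule 3 (before a voiced consonant) → [uː].
/l/ (word-final) is unaffected → [l].

[ˈtʰokeːɡvuːwzuːl]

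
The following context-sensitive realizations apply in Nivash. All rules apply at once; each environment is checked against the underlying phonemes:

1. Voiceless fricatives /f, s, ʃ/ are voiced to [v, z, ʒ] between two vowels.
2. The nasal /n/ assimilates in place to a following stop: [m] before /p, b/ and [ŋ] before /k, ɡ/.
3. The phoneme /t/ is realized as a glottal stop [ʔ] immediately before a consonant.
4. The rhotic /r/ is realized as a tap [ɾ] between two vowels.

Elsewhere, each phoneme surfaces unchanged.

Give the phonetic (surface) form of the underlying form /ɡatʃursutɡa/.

[ɡaʔʃursuʔɡa]

/ɡ/ — not in any rule's target class → [ɡ].
/a/ (between /ɡ/ and /t/): no rule targets it → [a].
Rule 3 applies to /t/ (between /a/ and /ʃ/: immediately before a consonant) → [ʔ].
/ʃ/ (between /t/ and /u/): rule 1 targets it, but not between two vowels → unchanged [ʃ].
/u/ stays [u].
/r/ (between /u/ and /s/): rule 4 targets it, but not between two vowels → unchanged [r].
/s/ (between /r/ and /u/) is in the target of rule 1 but the environment (between two vowels) is not met → [s].
/u/ (between /s/ and /t/) is unaffected → [u].
/t/ (between /u/ and /ɡ/): immediately before a consonant, so rule 3 applies → [ʔ].
/ɡ/ — not in any rule's target class → [ɡ].
/a/ — not in any rule's target class → [a].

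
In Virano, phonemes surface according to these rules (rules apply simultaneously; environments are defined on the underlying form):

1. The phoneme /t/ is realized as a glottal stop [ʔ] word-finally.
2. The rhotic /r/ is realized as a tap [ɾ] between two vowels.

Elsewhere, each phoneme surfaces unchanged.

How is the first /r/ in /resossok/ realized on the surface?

/r/ (word-initial): rule 2 targets it, but not between two vowels → unchanged [r].

[r]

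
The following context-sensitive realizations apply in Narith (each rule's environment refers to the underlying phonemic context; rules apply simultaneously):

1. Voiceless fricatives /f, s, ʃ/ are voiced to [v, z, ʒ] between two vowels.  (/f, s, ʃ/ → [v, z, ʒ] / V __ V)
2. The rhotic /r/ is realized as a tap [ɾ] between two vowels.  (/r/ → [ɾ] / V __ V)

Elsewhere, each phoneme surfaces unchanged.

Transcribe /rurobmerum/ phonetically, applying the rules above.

/r/ (word-initial) is in the target of rule 2 but the environment (between two vowels) is not met → [r].
/u/ stays [u].
Rule 2 applies to /r/ (between /u/ and /o/: between two vowels) → [ɾ].
/o/ — not in any rule's target class → [o].
/b/ stays [b].
/m/ — not in any rule's target class → [m].
/e/ (between /m/ and /r/): no rule targets it → [e].
/r/ (between /e/ and /u/) occurs between two vowels → [ɾ] by rule 2.
/u/ — not in any rule's target class → [u].
/m/ — not in any rule's target class → [m].

[ruɾobmeɾum]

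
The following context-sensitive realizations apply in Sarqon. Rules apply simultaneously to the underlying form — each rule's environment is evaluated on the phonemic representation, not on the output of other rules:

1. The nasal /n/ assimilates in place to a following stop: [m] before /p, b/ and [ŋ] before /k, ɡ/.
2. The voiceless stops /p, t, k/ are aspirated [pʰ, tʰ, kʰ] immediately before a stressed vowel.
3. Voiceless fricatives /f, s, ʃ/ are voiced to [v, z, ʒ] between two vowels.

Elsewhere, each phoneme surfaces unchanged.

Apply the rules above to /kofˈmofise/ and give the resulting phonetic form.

[kofˈmovize]

/k/ (word-initial) is in the target of rule 2 but the environment (immediately before a stressed vowel) is not met → [k].
/f/ (between /o/ and /m/): rule 3 targets it, but not between two vowels → unchanged [f].
/f/ — between /o/ and /i/, between two vowels — surfaces as [v] (rule 3).
/s/ (between /i/ and /e/) occurs between two vowels → [z] by rule 3.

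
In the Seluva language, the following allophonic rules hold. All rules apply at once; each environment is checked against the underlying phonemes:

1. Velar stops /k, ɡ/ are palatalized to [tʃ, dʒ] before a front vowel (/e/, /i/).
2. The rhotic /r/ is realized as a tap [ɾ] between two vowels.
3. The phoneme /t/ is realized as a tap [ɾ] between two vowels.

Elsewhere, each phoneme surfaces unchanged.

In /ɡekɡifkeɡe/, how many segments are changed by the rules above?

4

Segments that undergo a rule: /ɡ/ → [dʒ] (rule 1); /ɡ/ → [dʒ] (rule 1); /k/ → [tʃ] (rule 1); /ɡ/ → [dʒ] (rule 1).
All other segments surface unchanged.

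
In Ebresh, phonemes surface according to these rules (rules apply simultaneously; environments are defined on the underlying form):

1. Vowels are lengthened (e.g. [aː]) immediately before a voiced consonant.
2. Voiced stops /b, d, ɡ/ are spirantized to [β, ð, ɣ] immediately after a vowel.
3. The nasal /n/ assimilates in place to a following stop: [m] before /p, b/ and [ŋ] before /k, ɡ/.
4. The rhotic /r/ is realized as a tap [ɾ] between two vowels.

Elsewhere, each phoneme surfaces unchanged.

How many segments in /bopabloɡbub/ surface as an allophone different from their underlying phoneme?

6

Segments that undergo a rule: /a/ → [aː] (rule 1); /b/ → [β] (rule 2); /o/ → [oː] (rule 1); /ɡ/ → [ɣ] (rule 2); /u/ → [uː] (rule 1); /b/ → [β] (rule 2).
All other segments surface unchanged.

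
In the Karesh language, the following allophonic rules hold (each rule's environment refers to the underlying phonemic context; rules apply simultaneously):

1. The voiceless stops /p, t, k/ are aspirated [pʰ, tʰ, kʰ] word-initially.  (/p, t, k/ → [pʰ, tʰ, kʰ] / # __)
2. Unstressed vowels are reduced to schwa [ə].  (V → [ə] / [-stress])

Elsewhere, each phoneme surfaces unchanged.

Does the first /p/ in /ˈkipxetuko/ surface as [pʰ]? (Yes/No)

/p/ (between /i/ and /x/) is in the target of rule 1 but the environment (word-initially) is not met → [p].
The actual realization is [p], not [pʰ].

No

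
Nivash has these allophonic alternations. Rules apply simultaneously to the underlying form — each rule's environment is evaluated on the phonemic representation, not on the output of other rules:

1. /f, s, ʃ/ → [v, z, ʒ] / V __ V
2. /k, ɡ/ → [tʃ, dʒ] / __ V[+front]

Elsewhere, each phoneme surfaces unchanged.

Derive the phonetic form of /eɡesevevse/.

[edʒezevevse]

Rule 2 applies to /ɡ/ (between /e/ and /e/: before a front vowel) → [dʒ].
/s/ (between /e/ and /e/) occurs between two vowels → [z] by rule 1.
/s/ (between /v/ and /e/): rule 1 targets it, but not between two vowels → unchanged [s].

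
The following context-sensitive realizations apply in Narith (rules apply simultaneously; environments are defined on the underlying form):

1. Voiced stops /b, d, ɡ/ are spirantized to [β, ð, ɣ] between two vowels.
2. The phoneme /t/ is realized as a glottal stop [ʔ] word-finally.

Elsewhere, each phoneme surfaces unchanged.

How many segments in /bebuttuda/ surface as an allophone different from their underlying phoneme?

Segments that undergo a rule: /b/ → [β] (rule 1); /d/ → [ð] (rule 1).
All other segments surface unchanged.

2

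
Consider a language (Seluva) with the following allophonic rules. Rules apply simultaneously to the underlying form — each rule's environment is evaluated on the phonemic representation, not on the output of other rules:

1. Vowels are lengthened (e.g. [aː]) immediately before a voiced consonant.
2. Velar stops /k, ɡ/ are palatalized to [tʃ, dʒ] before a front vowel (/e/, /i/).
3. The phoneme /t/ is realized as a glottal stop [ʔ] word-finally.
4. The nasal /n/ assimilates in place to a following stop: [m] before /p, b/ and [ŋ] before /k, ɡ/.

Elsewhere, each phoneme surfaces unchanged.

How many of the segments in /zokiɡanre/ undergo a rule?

Segments that undergo a rule: /k/ → [tʃ] (rule 2); /i/ → [iː] (rule 1); /a/ → [aː] (rule 1).
All other segments surface unchanged.

3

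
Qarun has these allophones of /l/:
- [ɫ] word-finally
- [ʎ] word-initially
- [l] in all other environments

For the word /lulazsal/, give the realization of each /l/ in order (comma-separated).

[ʎ], [l], [ɫ]

Occurrence 1 (position 1): word-initially → [ʎ].
Occurrence 2 (position 3): no conditioning environment matches → elsewhere allophone [l].
Occurrence 3 (position 8): word-finally → [ɫ].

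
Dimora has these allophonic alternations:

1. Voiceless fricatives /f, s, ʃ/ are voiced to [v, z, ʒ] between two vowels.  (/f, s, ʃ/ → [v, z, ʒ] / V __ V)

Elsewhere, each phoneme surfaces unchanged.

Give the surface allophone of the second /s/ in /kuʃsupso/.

/s/ (between /p/ and /o/) is in the target of rule 1 but the environment (between two vowels) is not met → [s].

[s]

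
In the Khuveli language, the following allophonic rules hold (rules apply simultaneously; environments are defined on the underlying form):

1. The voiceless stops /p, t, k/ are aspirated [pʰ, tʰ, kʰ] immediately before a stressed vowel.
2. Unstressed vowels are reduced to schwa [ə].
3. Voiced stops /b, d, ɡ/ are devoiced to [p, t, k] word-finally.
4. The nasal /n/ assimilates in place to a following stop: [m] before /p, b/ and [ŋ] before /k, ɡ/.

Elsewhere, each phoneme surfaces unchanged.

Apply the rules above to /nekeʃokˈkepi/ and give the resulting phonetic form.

[nəkəʃəkˈkʰepə]

/n/ (word-initial) fails the environment for rule 4, so it stays [n].
/e/ (between /n/ and /k/) occurs in an unstressed syllable → [ə] by rule 2.
/k/ (between /e/ and /e/) fails the environment for rule 1, so it stays [k].
/e/ — between /k/ and /ʃ/, in an unstressed syllable — surfaces as [ə] (rule 2).
/ʃ/ stays [ʃ].
/o/ (between /ʃ/ and /k/) occurs in an unstressed syllable → [ə] by rule 2.
/k/ (between /o/ and /k/) fails the environment for rule 1, so it stays [k].
Rule 1 applies to /k/ (between /k/ and /e/: immediately before a stressed vowel) → [kʰ].
/e/ (between /k/ and /p/): rule 2 targets it, but not in an unstressed syllable → unchanged [e].
/p/ — between /e/ and /i/; rule 1 does not apply here → [p].
/i/ (word-final) occurs in an unstressed syllable → [ə] by rule 2.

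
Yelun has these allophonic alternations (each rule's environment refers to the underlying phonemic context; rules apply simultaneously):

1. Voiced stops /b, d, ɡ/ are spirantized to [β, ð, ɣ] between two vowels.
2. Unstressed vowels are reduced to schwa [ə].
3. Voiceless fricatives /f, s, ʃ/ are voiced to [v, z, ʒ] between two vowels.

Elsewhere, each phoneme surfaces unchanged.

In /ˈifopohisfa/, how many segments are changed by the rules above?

5

Segments that undergo a rule: /f/ → [v] (rule 3); /o/ → [ə] (rule 2); /o/ → [ə] (rule 2); /i/ → [ə] (rule 2); /a/ → [ə] (rule 2).
All other segments surface unchanged.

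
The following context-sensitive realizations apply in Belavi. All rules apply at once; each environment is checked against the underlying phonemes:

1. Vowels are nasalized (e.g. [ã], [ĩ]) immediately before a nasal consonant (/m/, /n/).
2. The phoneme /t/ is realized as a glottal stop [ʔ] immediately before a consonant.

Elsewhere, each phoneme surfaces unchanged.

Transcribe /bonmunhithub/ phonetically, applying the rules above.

/b/ (word-initial) is unaffected → [b].
/o/ (between /b/ and /n/): before a nasal consonant, so rule 1 applies → [õ].
/n/ — not in any rule's target class → [n].
/m/ (between /n/ and /u/): no rule targets it → [m].
Rule 1 applies to /u/ (between /m/ and /n/: before a nasal consonant) → [ũ].
/n/ (between /u/ and /h/) is unaffected → [n].
/h/ — not in any rule's target class → [h].
/i/ (between /h/ and /t/) is in the target of rule 1 but the environment (before a nasal consonant) is not met → [i].
/t/ — between /i/ and /h/, immediately before a consonant — surfaces as [ʔ] (rule 2).
/h/ stays [h].
/u/ — between /h/ and /b/; rule 1 does not apply here → [u].
/b/ (word-final): no rule targets it → [b].

[bõnmũnhiʔhub]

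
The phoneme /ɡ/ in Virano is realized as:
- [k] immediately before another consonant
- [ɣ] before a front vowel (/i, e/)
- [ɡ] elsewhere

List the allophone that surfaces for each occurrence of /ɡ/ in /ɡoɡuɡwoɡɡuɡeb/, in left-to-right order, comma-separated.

[ɡ], [ɡ], [k], [k], [ɡ], [ɣ]

Occurrence 1 (position 1): no conditioning environment matches → elsewhere allophone [ɡ].
Occurrence 2 (position 3): no conditioning environment matches → elsewhere allophone [ɡ].
Occurrence 3 (position 5): immediately before another consonant → [k].
Occurrence 4 (position 8): immediately before another consonant → [k].
Occurrence 5 (position 9): no conditioning environment matches → elsewhere allophone [ɡ].
Occurrence 6 (position 11): before a front vowel (/i, e/) → [ɣ].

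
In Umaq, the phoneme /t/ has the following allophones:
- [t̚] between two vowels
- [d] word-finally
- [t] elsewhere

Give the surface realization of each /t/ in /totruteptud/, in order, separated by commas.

Occurrence 1 (position 1): no conditioning environment matches → elsewhere allophone [t].
Occurrence 2 (position 3): no conditioning environment matches → elsewhere allophone [t].
Occurrence 3 (position 6): between two vowels → [t̚].
Occurrence 4 (position 9): no conditioning environment matches → elsewhere allophone [t].

[t], [t], [t̚], [t]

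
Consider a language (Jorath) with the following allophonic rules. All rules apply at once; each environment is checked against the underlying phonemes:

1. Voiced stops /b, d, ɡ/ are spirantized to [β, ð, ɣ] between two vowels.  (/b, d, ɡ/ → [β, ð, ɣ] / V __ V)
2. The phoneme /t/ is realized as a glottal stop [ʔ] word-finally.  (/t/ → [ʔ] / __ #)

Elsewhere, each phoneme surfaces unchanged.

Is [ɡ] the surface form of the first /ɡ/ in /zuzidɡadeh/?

/ɡ/ (between /d/ and /a/) fails the environment for rule 1, so it stays [ɡ].
The actual realization is [ɡ], which matches [ɡ].

Yes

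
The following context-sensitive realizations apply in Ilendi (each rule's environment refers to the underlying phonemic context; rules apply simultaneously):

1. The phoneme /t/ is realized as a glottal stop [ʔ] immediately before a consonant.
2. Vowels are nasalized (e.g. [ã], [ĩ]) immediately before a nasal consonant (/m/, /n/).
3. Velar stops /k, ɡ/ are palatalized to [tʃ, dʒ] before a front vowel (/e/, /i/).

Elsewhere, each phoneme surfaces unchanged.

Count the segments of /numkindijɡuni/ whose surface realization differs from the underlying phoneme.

Segments that undergo a rule: /u/ → [ũ] (rule 2); /k/ → [tʃ] (rule 3); /i/ → [ĩ] (rule 2); /u/ → [ũ] (rule 2).
All other segments surface unchanged.

4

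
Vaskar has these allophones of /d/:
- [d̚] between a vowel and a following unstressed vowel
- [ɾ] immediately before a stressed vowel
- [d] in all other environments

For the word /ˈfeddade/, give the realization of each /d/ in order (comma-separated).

Occurrence 1 (position 3): no conditioning environment matches → elsewhere allophone [d].
Occurrence 2 (position 4): no conditioning environment matches → elsewhere allophone [d].
Occurrence 3 (position 6): between a vowel and a following unstressed vowel → [d̚].

[d], [d], [d̚]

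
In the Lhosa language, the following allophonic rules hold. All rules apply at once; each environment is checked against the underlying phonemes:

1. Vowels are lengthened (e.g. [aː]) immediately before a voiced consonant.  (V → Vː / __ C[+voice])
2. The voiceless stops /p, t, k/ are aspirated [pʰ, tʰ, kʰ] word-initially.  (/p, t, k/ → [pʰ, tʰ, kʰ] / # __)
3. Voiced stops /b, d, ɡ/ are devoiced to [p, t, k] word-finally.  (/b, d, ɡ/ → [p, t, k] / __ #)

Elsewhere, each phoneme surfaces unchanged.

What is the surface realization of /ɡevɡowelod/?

[ɡeːvɡoːweːloːt]

/ɡ/ — word-initial; rule 3 does not apply here → [ɡ].
/e/ (between /ɡ/ and /v/) occurs before a voiced consonant → [eː] by rule 1.
/v/ stays [v].
/ɡ/ — between /v/ and /o/; rule 3 does not apply here → [ɡ].
/o/ meets the environment for rule 1 (before a voiced consonant) → [oː].
/w/ (between /o/ and /e/): no rule targets it → [w].
Rule 1 applies to /e/ (between /w/ and /l/: before a voiced consonant) → [eː].
/l/ stays [l].
/o/ (between /l/ and /d/): before a voiced consonant, so rule 1 applies → [oː].
/d/ (word-final): word-finally, so rule 3 applies → [t].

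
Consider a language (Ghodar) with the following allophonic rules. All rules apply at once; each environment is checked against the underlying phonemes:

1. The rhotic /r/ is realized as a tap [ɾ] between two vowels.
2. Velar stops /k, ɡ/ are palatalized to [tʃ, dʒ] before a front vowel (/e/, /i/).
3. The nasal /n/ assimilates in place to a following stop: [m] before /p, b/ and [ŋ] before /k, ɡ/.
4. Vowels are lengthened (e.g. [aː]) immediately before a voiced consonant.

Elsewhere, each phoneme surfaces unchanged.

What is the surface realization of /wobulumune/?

[woːbuːluːmuːne]

/w/ (word-initial): no rule targets it → [w].
/o/ — between /w/ and /b/, before a voiced consonant — surfaces as [oː] (rule 4).
/b/ — not in any rule's target class → [b].
/u/ (between /b/ and /l/): before a voiced consonant, so rule 4 applies → [uː].
/l/ (between /u/ and /u/) is unaffected → [l].
/u/ meets the environment for rule 4 (before a voiced consonant) → [uː].
/m/ (between /u/ and /u/): no rule targets it → [m].
/u/ meets the environment for rule 4 (before a voiced consonant) → [uː].
/n/ — between /u/ and /e/; rule 3 does not apply here → [n].
/e/ (word-final) fails the environment for rule 4, so it stays [e].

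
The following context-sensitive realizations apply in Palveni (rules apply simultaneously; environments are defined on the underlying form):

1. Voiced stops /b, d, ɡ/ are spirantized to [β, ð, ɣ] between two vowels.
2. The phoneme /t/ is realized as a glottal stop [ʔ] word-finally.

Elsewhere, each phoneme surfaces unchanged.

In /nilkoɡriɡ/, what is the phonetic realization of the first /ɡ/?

[ɡ]

/ɡ/ (between /o/ and /r/): rule 1 targets it, but not between two vowels → unchanged [ɡ].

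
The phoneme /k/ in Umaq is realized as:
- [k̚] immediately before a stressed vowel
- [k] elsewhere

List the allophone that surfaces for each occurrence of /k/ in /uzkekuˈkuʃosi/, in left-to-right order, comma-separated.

Occurrence 1 (position 3): no conditioning environment matches → elsewhere allophone [k].
Occurrence 2 (position 5): no conditioning environment matches → elsewhere allophone [k].
Occurrence 3 (position 7): immediately before a stressed vowel → [k̚].

[k], [k], [k̚]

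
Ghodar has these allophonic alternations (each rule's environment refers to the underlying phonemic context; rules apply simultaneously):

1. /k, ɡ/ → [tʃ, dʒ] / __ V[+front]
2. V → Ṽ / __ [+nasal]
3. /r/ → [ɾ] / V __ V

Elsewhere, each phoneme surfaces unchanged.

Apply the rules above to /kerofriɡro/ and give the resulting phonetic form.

/k/ — word-initial, before a front vowel — surfaces as [tʃ] (rule 1).
/e/ (between /k/ and /r/) is in the target of rule 2 but the environment (before a nasal consonant) is not met → [e].
/r/ (between /e/ and /o/) occurs between two vowels → [ɾ] by rule 3.
/o/ (between /r/ and /f/) fails the environment for rule 2, so it stays [o].
/f/ (between /o/ and /r/): no rule targets it → [f].
/r/ (between /f/ and /i/) is in the target of rule 3 but the environment (between two vowels) is not met → [r].
/i/ — between /r/ and /ɡ/; rule 2 does not apply here → [i].
/ɡ/ (between /i/ and /r/): rule 1 targets it, but not before a front vowel → unchanged [ɡ].
/r/ (between /ɡ/ and /o/) fails the environment for rule 3, so it stays [r].
/o/ (word-final) is in the target of rule 2 but the environment (before a nasal consonant) is not met → [o].

[tʃeɾofriɡro]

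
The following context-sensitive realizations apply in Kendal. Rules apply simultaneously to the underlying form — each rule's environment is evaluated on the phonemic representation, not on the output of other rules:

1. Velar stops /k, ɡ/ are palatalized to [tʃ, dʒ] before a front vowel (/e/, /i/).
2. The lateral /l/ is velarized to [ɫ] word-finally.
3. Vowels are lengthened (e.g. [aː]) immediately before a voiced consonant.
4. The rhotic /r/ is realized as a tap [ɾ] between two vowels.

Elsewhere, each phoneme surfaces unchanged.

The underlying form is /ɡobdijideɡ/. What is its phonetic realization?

/ɡ/ (word-initial) is in the target of rule 1 but the environment (before a front vowel) is not met → [ɡ].
/o/ (between /ɡ/ and /b/) occurs before a voiced consonant → [oː] by rule 3.
/b/ (between /o/ and /d/): no rule targets it → [b].
/d/ (between /b/ and /i/) is unaffected → [d].
/i/ meets the environment for rule 3 (before a voiced consonant) → [iː].
/j/ (between /i/ and /i/) is unaffected → [j].
/i/ — between /j/ and /d/, before a voiced consonant — surfaces as [iː] (rule 3).
/d/ stays [d].
/e/ meets the environment for rule 3 (before a voiced consonant) → [eː].
/ɡ/ (word-final) fails the environment for rule 1, so it stays [ɡ].

[ɡoːbdiːjiːdeːɡ]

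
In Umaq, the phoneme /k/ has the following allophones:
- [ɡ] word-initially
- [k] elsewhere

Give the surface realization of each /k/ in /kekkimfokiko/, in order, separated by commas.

Occurrence 1 (position 1): word-initially → [ɡ].
Occurrence 2 (position 3): no conditioning environment matches → elsewhere allophone [k].
Occurrence 3 (position 4): no conditioning environment matches → elsewhere allophone [k].
Occurrence 4 (position 9): no conditioning environment matches → elsewhere allophone [k].
Occurrence 5 (position 11): no conditioning environment matches → elsewhere allophone [k].

[ɡ], [k], [k], [k], [k]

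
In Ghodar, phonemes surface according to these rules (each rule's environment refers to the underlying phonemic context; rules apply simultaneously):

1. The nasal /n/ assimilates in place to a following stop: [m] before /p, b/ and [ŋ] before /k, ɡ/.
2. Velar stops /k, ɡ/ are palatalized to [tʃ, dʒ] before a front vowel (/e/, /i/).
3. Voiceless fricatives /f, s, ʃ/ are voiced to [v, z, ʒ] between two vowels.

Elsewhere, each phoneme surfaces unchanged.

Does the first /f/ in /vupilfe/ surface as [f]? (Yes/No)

/f/ (between /l/ and /e/) fails the environment for rule 3, so it stays [f].
The actual realization is [f], which matches [f].

Yes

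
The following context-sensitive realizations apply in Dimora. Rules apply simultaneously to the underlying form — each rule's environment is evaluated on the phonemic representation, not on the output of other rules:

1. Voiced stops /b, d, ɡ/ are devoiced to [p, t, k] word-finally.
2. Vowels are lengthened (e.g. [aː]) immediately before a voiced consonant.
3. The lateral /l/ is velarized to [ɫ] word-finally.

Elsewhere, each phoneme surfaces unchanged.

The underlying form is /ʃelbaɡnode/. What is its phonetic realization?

/ʃ/ stays [ʃ].
/e/ — between /ʃ/ and /l/, before a voiced consonant — surfaces as [eː] (rule 2).
/l/ (between /e/ and /b/): rule 3 targets it, but not word-finally → unchanged [l].
/b/ (between /l/ and /a/): rule 1 targets it, but not word-finally → unchanged [b].
/a/ (between /b/ and /ɡ/): before a voiced consonant, so rule 2 applies → [aː].
/ɡ/ (between /a/ and /n/): rule 1 targets it, but not word-finally → unchanged [ɡ].
/n/ — not in any rule's target class → [n].
/o/ meets the environment for rule 2 (before a voiced consonant) → [oː].
/d/ (between /o/ and /e/) fails the environment for rule 1, so it stays [d].
/e/ (word-final): rule 2 targets it, but not before a voiced consonant → unchanged [e].

[ʃeːlbaːɡnoːde]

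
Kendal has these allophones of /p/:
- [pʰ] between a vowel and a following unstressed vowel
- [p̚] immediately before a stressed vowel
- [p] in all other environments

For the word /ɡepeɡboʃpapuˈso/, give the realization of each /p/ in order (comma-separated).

[pʰ], [p], [pʰ]

Occurrence 1 (position 3): between a vowel and a following unstressed vowel → [pʰ].
Occurrence 2 (position 9): no conditioning environment matches → elsewhere allophone [p].
Occurrence 3 (position 11): between a vowel and a following unstressed vowel → [pʰ].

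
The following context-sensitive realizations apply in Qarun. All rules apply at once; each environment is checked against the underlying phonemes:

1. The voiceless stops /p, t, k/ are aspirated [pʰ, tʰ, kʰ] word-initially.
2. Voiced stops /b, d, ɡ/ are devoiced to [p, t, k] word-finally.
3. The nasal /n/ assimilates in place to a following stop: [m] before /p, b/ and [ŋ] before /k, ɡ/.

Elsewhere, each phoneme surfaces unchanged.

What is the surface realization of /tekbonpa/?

[tʰekbompa]

/t/ (word-initial): word-initially, so rule 1 applies → [tʰ].
/k/ (between /e/ and /b/): rule 1 targets it, but not word-initially → unchanged [k].
/b/ (between /k/ and /o/) fails the environment for rule 2, so it stays [b].
/n/ (between /o/ and /p/): before a labial or velar stop, so rule 3 applies → [m].
/p/ (between /n/ and /a/): rule 1 targets it, but not word-initially → unchanged [p].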